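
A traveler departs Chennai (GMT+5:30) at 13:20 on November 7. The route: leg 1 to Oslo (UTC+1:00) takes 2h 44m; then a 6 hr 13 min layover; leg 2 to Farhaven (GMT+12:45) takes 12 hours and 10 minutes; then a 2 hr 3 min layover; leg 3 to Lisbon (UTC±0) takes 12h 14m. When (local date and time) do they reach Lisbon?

19:14 on November 8

Convert departure to UTC: 13:20 − 5:30 = 07:50 UTC on Nov 7.
Add 2 hours and 44 minutes leg 1 → 10:34 UTC.
Add 6 hours and 13 minutes layover in Oslo → 16:47 UTC.
Add 12 hours 10 minutes leg 2 → 04:57 UTC (Nov 8).
Add 2 hours and 3 minutes layover in Farhaven → 07:00 UTC.
Add 12 hours 14 minutes leg 3 → 19:14 UTC.
Lisbon is UTC+0, so local arrival is the same: 19:14 on Nov 8.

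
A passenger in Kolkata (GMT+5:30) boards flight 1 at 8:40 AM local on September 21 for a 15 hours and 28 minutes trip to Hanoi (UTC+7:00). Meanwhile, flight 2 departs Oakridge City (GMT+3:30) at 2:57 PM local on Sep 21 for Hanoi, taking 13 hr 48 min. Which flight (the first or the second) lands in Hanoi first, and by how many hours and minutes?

Flight 1 in UTC: 8:40 AM − 5:30 = 3:10 AM on Sep 21.
+15 hours 28 minutes → arrive 6:38 PM UTC on Sep 21.
Flight 2 in UTC: 2:57 PM − 3:30 = 11:27 AM on Sep 21.
+13 hours and 48 minutes → arrive 1:15 AM UTC on Sep 22.
Flight 1 lands earlier by 6 hours 37 minutes.

the first, by 6 hours 37 minutes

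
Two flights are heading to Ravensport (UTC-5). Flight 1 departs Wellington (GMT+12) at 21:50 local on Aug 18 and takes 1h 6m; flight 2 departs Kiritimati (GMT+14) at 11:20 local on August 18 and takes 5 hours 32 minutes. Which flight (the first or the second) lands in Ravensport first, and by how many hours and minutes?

the second, by 8 hours 4 minutes

Flight 1 in UTC: 21:50 − 12:00 = 09:50 on Aug 18.
+1 hour 6 minutes → arrive 10:56 UTC on Aug 18.
Flight 2 in UTC: 11:20 − 14:00 = 21:20 on Aug 17.
+5 hours and 32 minutes → arrive 02:52 UTC on Aug 18.
Flight 2 lands earlier by 8 hours 4 minutes.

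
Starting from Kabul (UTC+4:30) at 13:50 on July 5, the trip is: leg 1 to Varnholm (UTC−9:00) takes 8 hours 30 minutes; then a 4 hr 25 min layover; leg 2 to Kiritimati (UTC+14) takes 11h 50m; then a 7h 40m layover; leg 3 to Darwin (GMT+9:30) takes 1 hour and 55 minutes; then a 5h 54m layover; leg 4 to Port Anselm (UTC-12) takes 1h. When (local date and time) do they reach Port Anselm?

14:34 on July 6

Convert departure to UTC: 13:50 − 4:30 = 09:20 UTC on Jul 5.
Add 8 hours and 30 minutes leg 1 → 17:50 UTC.
Add 4 hours 25 minutes layover in Varnholm → 22:15 UTC.
Add 11 hours and 50 minutes leg 2 → 10:05 UTC (Jul 6).
Add 7 hours 40 minutes layover in Kiritimati → 17:45 UTC.
Add 1 hour and 55 minutes leg 3 → 19:40 UTC.
Add 5 hours 54 minutes layover in Darwin → 01:34 UTC (Jul 7).
Add 1 hour leg 4 → 02:34 UTC.
Port Anselm is UTC−12:00, so local arrival = 02:34 − 12:00 = 14:34 on Jul 6.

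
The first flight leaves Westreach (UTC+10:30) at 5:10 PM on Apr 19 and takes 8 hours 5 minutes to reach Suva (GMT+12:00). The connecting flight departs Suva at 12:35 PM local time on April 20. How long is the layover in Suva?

Convert departure to UTC: 5:10 PM − 10:30 = 6:40 AM UTC on Apr 19.
Add 8 hours and 5 minutes flight time → 2:45 PM UTC.
Suva is UTC+12:00, so local arrival = 2:45 PM + 12:00 = 2:45 AM on Apr 20.
Layover = 12:35 PM − 2:45 AM = 9 hours 50 minutes.

9 hours 50 minutes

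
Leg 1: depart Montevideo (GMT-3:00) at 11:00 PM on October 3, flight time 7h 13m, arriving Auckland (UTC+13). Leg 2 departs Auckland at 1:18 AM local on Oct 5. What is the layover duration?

Convert departure to UTC: 11:00 PM + 3:00 = 2:00 AM UTC on Oct 4.
Add 7 hours 13 minutes flight time → 9:13 AM UTC.
Auckland is UTC+13:00, so local arrival = 9:13 AM + 13:00 = 10:13 PM on Oct 4.
Layover = 1:18 AM − 10:13 PM (+1 day) = 3 hours 5 minutes.

3 hours 5 minutes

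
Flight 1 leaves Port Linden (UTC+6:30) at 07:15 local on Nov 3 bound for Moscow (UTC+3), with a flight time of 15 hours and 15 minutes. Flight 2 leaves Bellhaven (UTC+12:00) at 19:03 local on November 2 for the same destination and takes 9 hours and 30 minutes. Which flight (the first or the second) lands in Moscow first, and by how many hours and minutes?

the second, by 23 hours 27 minutes

Flight 1 in UTC: 07:15 − 6:30 = 00:45 on Nov 3.
+15 hours and 15 minutes → arrive 16:00 UTC on Nov 3.
Flight 2 in UTC: 19:03 − 12:00 = 07:03 on Nov 2.
+9 hours 30 minutes → arrive 16:33 UTC on Nov 2.
Flight 2 lands earlier by 23 hours 27 minutes.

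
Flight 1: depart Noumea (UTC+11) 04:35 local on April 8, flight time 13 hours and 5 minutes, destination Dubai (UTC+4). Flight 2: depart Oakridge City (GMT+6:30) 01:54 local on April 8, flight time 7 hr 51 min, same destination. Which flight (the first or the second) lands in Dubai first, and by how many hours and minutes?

the second, by 3 hours 25 minutes

Flight 1 in UTC: 04:35 − 11:00 = 17:35 on Apr 7.
+13 hours and 5 minutes → arrive 06:40 UTC on Apr 8.
Flight 2 in UTC: 01:54 − 6:30 = 19:24 on Apr 7.
+7 hours and 51 minutes → arrive 03:15 UTC on Apr 8.
Flight 2 lands earlier by 3 hours 25 minutes.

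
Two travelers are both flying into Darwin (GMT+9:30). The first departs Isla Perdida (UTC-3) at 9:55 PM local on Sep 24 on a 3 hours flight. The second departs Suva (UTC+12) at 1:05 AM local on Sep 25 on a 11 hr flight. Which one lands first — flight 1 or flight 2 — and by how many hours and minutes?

Flight 1 in UTC: 9:55 PM + 3:00 = 12:55 AM on Sep 25.
+3 hours → arrive 3:55 AM UTC on Sep 25.
Flight 2 in UTC: 1:05 AM − 12:00 = 1:05 PM on Sep 24.
+11 hours → arrive 12:05 AM UTC on Sep 25.
Flight 2 lands earlier by 3 hours 50 minutes.

the second, by 3 hours 50 minutes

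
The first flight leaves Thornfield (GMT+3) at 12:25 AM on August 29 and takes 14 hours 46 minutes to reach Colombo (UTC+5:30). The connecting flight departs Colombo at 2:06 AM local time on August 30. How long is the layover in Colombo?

Convert departure to UTC: 12:25 AM − 3:00 = 9:25 PM UTC on Aug 28.
Add 14 hours and 46 minutes flight time → 12:11 PM UTC (Aug 29).
Colombo is UTC+5:30, so local arrival = 12:11 PM + 5:30 = 5:41 PM on Aug 29.
Layover = 2:06 AM − 5:41 PM (+1 day) = 8 hours 25 minutes.

8 hours 25 minutes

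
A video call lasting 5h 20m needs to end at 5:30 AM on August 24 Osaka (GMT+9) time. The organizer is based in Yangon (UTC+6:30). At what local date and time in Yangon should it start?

Target end time in UTC: 5:30 AM − 9:00 = 8:30 PM on Aug 23.
Subtract 5 hours and 20 minutes → start 3:10 PM UTC on Aug 23.
Yangon is UTC+6:30: 3:10 PM + 6:30 = 9:40 PM on Aug 23.

9:40 PM on August 23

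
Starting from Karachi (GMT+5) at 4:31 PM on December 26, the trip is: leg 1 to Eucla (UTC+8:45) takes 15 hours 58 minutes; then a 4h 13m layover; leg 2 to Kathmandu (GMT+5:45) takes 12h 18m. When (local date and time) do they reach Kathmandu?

Convert departure to UTC: 4:31 PM − 5:00 = 11:31 AM UTC on Dec 26.
Add 15 hours 58 minutes leg 1 → 3:29 AM UTC (Dec 27).
Add 4 hours 13 minutes layover in Eucla → 7:42 AM UTC.
Add 12 hours 18 minutes leg 2 → 8:00 PM UTC.
Kathmandu is UTC+5:45, so local arrival = 8:00 PM + 5:45 = 1:45 AM on Dec 28.

1:45 AM on December 28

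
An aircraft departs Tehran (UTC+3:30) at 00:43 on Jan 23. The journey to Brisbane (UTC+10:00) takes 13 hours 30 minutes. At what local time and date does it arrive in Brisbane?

Convert departure to UTC: 00:43 − 3:30 = 21:13 UTC on Jan 22.
Add 13 hours and 30 minutes travel time → 10:43 UTC (Jan 23).
Brisbane is UTC+10:00, so local arrival = 10:43 + 10:00 = 20:43 on Jan 23.

20:43 on January 23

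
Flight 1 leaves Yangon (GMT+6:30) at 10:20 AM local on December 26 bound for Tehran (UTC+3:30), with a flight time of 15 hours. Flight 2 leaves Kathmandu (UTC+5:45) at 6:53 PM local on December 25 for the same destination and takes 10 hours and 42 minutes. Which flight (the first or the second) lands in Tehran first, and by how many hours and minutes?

Flight 1 in UTC: 10:20 AM − 6:30 = 3:50 AM on Dec 26.
+15 hours → arrive 6:50 PM UTC on Dec 26.
Flight 2 in UTC: 6:53 PM − 5:45 = 1:08 PM on Dec 25.
+10 hours and 42 minutes → arrive 11:50 PM UTC on Dec 25.
Flight 2 lands earlier by 19 hours.

the second, by 19 hours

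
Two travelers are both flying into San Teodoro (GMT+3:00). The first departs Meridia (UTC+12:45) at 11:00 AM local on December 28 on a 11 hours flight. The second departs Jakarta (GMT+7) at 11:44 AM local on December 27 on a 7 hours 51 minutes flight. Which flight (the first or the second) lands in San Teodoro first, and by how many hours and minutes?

the second, by 20 hours 40 minutes

Flight 1 in UTC: 11:00 AM − 12:45 = 10:15 PM on Dec 27.
+11 hours → arrive 9:15 AM UTC on Dec 28.
Flight 2 in UTC: 11:44 AM − 7:00 = 4:44 AM on Dec 27.
+7 hours 51 minutes → arrive 12:35 PM UTC on Dec 27.
Flight 2 lands earlier by 20 hours 40 minutes.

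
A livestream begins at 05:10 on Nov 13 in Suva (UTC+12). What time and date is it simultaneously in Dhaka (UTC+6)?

23:10 on November 12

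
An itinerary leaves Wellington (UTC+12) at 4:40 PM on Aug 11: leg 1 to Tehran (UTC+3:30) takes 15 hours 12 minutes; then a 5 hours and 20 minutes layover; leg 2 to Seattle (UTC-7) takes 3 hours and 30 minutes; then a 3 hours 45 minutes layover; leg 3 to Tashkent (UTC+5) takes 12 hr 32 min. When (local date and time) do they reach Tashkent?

1:59 AM on Aug 13

Convert departure to UTC: 4:40 PM − 12:00 = 4:40 AM UTC on Aug 11.
Add 15 hours 12 minutes leg 1 → 7:52 PM UTC.
Add 5 hours and 20 minutes layover in Tehran → 1:12 AM UTC (Aug 12).
Add 3 hours 30 minutes leg 2 → 4:42 AM UTC.
Add 3 hours and 45 minutes layover in Seattle → 8:27 AM UTC.
Add 12 hours and 32 minutes leg 3 → 8:59 PM UTC.
Tashkent is UTC+5:00, so local arrival = 8:59 PM + 5:00 = 1:59 AM on Aug 13.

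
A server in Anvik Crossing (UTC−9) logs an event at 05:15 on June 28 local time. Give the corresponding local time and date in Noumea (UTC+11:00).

01:15 on Jun 29

In UTC: 05:15 + 9:00 = 14:15 on Jun 28.
Noumea is UTC+11:00: 14:15 + 11:00 = 01:15 on Jun 29.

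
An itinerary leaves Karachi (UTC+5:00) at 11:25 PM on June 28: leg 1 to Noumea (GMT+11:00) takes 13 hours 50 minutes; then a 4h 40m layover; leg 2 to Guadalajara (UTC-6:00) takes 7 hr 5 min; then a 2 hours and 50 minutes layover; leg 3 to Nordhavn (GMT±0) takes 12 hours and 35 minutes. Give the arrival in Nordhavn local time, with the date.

Convert departure to UTC: 11:25 PM − 5:00 = 6:25 PM UTC on Jun 28.
Add 13 hours and 50 minutes leg 1 → 8:15 AM UTC (Jun 29).
Add 4 hours 40 minutes layover in Noumea → 12:55 PM UTC.
Add 7 hours and 5 minutes leg 2 → 8:00 PM UTC.
Add 2 hours 50 minutes layover in Guadalajara → 10:50 PM UTC.
Add 12 hours and 35 minutes leg 3 → 11:25 AM UTC (Jun 30).
Nordhavn is UTC+0, so local arrival is the same: 11:25 AM on Jun 30.

11:25 AM on Jun 30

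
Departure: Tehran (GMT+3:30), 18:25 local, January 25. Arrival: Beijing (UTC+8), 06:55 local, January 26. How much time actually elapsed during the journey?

Beijing is 4:30 ahead of Tehran.
Clock-face elapsed time (ignoring zones) is 12 hours 30 minutes.
Actual elapsed = 12 hours 30 minutes − 4:30 = 8 hours.

8 hours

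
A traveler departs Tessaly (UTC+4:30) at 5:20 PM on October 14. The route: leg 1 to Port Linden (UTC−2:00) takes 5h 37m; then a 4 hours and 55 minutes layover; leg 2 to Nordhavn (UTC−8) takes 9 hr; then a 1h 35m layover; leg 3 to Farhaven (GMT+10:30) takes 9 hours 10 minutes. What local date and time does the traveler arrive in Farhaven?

Convert departure to UTC: 5:20 PM − 4:30 = 12:50 PM UTC on Oct 14.
Add 5 hours and 37 minutes leg 1 → 6:27 PM UTC.
Add 4 hours and 55 minutes layover in Port Linden → 11:22 PM UTC.
Add 9 hours leg 2 → 8:22 AM UTC (Oct 15).
Add 1 hour 35 minutes layover in Nordhavn → 9:57 AM UTC.
Add 9 hours 10 minutes leg 3 → 7:07 PM UTC.
Farhaven is UTC+10:30, so local arrival = 7:07 PM + 10:30 = 5:37 AM on Oct 16.

5:37 AM on October 16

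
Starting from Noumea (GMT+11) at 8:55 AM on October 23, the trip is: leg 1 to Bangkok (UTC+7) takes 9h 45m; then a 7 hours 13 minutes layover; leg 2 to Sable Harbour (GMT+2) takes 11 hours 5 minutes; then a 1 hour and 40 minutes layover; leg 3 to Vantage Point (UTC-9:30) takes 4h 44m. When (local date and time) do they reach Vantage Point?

10:52 PM on October 23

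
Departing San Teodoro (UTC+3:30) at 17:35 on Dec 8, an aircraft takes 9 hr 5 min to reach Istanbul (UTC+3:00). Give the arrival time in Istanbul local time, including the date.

02:10 on Dec 9

Convert departure to UTC: 17:35 − 3:30 = 14:05 UTC on Dec 8.
Add 9 hours and 5 minutes travel time → 23:10 UTC.
Istanbul is UTC+3:00, so local arrival = 23:10 + 3:00 = 02:10 on Dec 9.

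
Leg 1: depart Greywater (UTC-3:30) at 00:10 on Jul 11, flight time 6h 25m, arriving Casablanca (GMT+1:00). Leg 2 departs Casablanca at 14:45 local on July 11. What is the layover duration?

3 hours 40 minutes

Convert departure to UTC: 00:10 + 3:30 = 03:40 UTC on Jul 11.
Add 6 hours and 25 minutes flight time → 10:05 UTC.
Casablanca is UTC+1:00, so local arrival = 10:05 + 1:00 = 11:05 on Jul 11.
Layover = 14:45 − 11:05 = 3 hours 40 minutes.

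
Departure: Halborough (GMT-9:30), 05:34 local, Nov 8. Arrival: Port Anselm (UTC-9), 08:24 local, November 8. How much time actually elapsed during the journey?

2 hours 20 minutes

Port Anselm is 0:30 ahead of Halborough.
Clock-face elapsed time (ignoring zones) is 2 hours 50 minutes.
Actual elapsed = 2 hours 50 minutes − 0:30 = 2 hours 20 minutes.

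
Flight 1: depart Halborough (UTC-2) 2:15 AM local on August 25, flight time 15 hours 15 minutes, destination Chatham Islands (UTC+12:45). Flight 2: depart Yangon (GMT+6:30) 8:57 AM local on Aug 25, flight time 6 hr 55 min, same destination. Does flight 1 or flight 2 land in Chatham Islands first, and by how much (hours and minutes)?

Flight 1 in UTC: 2:15 AM + 2:00 = 4:15 AM on Aug 25.
+15 hours 15 minutes → arrive 7:30 PM UTC on Aug 25.
Flight 2 in UTC: 8:57 AM − 6:30 = 2:27 AM on Aug 25.
+6 hours and 55 minutes → arrive 9:22 AM UTC on Aug 25.
Flight 2 lands earlier by 10 hours 8 minutes.

the second, by 10 hours 8 minutes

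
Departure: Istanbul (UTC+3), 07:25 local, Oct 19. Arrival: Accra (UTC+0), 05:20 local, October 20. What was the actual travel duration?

24 hours 55 minutes

Departure in UTC: 07:25 − 3:00 = 04:25 on Oct 19.
Arrival is already UTC: 05:20 on Oct 20.
Elapsed = 05:20 − 04:25 (+1 day) = 24 hours 55 minutes.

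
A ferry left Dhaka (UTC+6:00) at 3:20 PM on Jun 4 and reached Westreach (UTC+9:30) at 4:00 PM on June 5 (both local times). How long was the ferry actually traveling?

21 hours 10 minutes

Departure in UTC: 3:20 PM − 6:00 = 9:20 AM on Jun 4.
Arrival in UTC: 4:00 PM − 9:30 = 6:30 AM on Jun 5.
Elapsed = 6:30 AM − 9:20 AM (+1 day) = 21 hours 10 minutes.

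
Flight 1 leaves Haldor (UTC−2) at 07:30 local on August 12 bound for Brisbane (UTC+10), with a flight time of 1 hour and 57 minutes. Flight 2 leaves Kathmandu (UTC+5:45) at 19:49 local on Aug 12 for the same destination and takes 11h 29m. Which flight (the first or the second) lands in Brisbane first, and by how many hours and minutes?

Flight 1 in UTC: 07:30 + 2:00 = 09:30 on Aug 12.
+1 hour 57 minutes → arrive 11:27 UTC on Aug 12.
Flight 2 in UTC: 19:49 − 5:45 = 14:04 on Aug 12.
+11 hours 29 minutes → arrive 01:33 UTC on Aug 13.
Flight 1 lands earlier by 14 hours 6 minutes.

the first, by 14 hours 6 minutes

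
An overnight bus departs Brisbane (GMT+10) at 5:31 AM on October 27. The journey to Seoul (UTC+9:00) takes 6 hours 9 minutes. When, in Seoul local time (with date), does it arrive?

Seoul is 1:00 behind Brisbane.
After 6 hours and 9 minutes it is 11:40 AM in Brisbane.
Shift by the zone difference: 11:40 AM − 1:00 = 10:40 AM on Oct 27 in Seoul.

10:40 AM on Oct 27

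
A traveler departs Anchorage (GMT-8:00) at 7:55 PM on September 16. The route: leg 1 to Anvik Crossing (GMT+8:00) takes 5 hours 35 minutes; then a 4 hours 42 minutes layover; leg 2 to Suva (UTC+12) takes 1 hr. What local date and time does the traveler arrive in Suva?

3:12 AM on Sep 18

Convert departure to UTC: 7:55 PM + 8:00 = 3:55 AM UTC on Sep 17.
Add 5 hours 35 minutes leg 1 → 9:30 AM UTC.
Add 4 hours 42 minutes layover in Anvik Crossing → 2:12 PM UTC.
Add 1 hour leg 2 → 3:12 PM UTC.
Suva is UTC+12:00, so local arrival = 3:12 PM + 12:00 = 3:12 AM on Sep 18.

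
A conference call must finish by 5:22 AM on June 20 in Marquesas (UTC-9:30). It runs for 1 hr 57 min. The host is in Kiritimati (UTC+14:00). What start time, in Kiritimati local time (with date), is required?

Target end time in UTC: 5:22 AM + 9:30 = 2:52 PM on Jun 20.
Subtract 1 hour and 57 minutes → start 12:55 PM UTC on Jun 20.
Kiritimati is UTC+14:00: 12:55 PM + 14:00 = 2:55 AM on Jun 21.

2:55 AM on June 21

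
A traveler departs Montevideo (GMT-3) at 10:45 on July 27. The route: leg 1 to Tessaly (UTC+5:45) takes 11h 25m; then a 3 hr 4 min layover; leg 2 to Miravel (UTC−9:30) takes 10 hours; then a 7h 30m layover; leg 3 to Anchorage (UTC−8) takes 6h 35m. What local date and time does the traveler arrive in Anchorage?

20:19 on July 28

Convert departure to UTC: 10:45 + 3:00 = 13:45 UTC on Jul 27.
Add 11 hours 25 minutes leg 1 → 01:10 UTC (Jul 28).
Add 3 hours 4 minutes layover in Tessaly → 04:14 UTC.
Add 10 hours leg 2 → 14:14 UTC.
Add 7 hours and 30 minutes layover in Miravel → 21:44 UTC.
Add 6 hours 35 minutes leg 3 → 04:19 UTC (Jul 29).
Anchorage is UTC−8:00, so local arrival = 04:19 − 8:00 = 20:19 on Jul 28.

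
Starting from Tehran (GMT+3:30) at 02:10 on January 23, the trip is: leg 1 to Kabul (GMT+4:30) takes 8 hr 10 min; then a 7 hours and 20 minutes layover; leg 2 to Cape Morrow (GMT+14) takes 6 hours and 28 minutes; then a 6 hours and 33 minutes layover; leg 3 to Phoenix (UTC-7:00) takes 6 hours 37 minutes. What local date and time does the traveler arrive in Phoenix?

Convert departure to UTC: 02:10 − 3:30 = 22:40 UTC on Jan 22.
Add 8 hours and 10 minutes leg 1 → 06:50 UTC (Jan 23).
Add 7 hours and 20 minutes layover in Kabul → 14:10 UTC.
Add 6 hours and 28 minutes leg 2 → 20:38 UTC.
Add 6 hours and 33 minutes layover in Cape Morrow → 03:11 UTC (Jan 24).
Add 6 hours 37 minutes leg 3 → 09:48 UTC.
Phoenix is UTC−7:00, so local arrival = 09:48 − 7:00 = 02:48 on Jan 24.

02:48 on January 24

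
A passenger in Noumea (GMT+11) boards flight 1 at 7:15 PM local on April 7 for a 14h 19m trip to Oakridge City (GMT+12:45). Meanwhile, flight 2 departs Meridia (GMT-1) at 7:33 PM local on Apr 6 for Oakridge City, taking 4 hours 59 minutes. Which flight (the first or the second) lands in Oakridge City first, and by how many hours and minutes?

the second, by 21 hours 2 minutes

Flight 1 in UTC: 7:15 PM − 11:00 = 8:15 AM on Apr 7.
+14 hours 19 minutes → arrive 10:34 PM UTC on Apr 7.
Flight 2 in UTC: 7:33 PM + 1:00 = 8:33 PM on Apr 6.
+4 hours 59 minutes → arrive 1:32 AM UTC on Apr 7.
Flight 2 lands earlier by 21 hours 2 minutes.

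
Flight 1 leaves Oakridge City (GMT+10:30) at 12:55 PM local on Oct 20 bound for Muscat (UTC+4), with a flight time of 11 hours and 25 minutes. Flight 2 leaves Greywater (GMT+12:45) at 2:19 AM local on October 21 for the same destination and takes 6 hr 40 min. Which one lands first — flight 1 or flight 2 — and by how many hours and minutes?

the first, by 6 hours 24 minutes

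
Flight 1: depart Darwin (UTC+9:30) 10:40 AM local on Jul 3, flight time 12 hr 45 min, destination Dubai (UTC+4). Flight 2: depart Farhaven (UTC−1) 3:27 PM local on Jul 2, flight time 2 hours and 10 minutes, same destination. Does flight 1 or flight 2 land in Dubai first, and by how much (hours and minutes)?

Flight 1 in UTC: 10:40 AM − 9:30 = 1:10 AM on Jul 3.
+12 hours and 45 minutes → arrive 1:55 PM UTC on Jul 3.
Flight 2 in UTC: 3:27 PM + 1:00 = 4:27 PM on Jul 2.
+2 hours and 10 minutes → arrive 6:37 PM UTC on Jul 2.
Flight 2 lands earlier by 19 hours 18 minutes.

the second, by 19 hours 18 minutes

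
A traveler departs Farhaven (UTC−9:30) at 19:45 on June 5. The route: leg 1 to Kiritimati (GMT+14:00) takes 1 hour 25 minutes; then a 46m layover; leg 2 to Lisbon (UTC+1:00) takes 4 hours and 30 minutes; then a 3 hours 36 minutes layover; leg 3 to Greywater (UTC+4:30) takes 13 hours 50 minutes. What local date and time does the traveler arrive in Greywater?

Convert departure to UTC: 19:45 + 9:30 = 05:15 UTC on Jun 6.
Add 1 hour 25 minutes leg 1 → 06:40 UTC.
Add 46 minutes layover in Kiritimati → 07:26 UTC.
Add 4 hours and 30 minutes leg 2 → 11:56 UTC.
Add 3 hours and 36 minutes layover in Lisbon → 15:32 UTC.
Add 13 hours 50 minutes leg 3 → 05:22 UTC (Jun 7).
Greywater is UTC+4:30, so local arrival = 05:22 + 4:30 = 09:52 on Jun 7.

09:52 on June 7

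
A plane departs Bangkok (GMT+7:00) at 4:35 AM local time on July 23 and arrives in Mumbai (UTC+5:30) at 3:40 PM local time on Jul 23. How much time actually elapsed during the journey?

12 hours 35 minutes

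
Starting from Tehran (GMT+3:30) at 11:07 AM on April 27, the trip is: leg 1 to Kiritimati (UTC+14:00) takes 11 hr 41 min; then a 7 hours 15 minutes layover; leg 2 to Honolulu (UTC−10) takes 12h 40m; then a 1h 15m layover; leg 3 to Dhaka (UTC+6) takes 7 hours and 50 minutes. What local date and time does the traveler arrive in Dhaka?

6:18 AM on April 29

Convert departure to UTC: 11:07 AM − 3:30 = 7:37 AM UTC on Apr 27.
Add 11 hours and 41 minutes leg 1 → 7:18 PM UTC.
Add 7 hours and 15 minutes layover in Kiritimati → 2:33 AM UTC (Apr 28).
Add 12 hours 40 minutes leg 2 → 3:13 PM UTC.
Add 1 hour 15 minutes layover in Honolulu → 4:28 PM UTC.
Add 7 hours and 50 minutes leg 3 → 12:18 AM UTC (Apr 29).
Dhaka is UTC+6:00, so local arrival = 12:18 AM + 6:00 = 6:18 AM on Apr 29.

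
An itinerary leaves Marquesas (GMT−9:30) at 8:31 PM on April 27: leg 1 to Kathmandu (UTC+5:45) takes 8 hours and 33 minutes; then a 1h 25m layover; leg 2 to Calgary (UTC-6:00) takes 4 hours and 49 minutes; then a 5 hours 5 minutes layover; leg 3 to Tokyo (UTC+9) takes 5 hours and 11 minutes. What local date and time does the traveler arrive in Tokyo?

Convert departure to UTC: 8:31 PM + 9:30 = 6:01 AM UTC on Apr 28.
Add 8 hours and 33 minutes leg 1 → 2:34 PM UTC.
Add 1 hour 25 minutes layover in Kathmandu → 3:59 PM UTC.
Add 4 hours 49 minutes leg 2 → 8:48 PM UTC.
Add 5 hours 5 minutes layover in Calgary → 1:53 AM UTC (Apr 29).
Add 5 hours 11 minutes leg 3 → 7:04 AM UTC.
Tokyo is UTC+9:00, so local arrival = 7:04 AM + 9:00 = 4:04 PM on Apr 29.

4:04 PM on Apr 29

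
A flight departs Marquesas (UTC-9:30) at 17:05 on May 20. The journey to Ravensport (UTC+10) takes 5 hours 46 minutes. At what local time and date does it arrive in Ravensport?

Ravensport is 19:30 ahead of Marquesas.
After 5 hours and 46 minutes it is 22:51 in Marquesas.
Shift by the zone difference: 22:51 + 19:30 = 18:21 on May 21 in Ravensport.

18:21 on May 21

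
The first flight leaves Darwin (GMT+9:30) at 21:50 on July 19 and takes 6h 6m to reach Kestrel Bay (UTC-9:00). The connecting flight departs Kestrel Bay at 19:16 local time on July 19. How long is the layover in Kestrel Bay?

Convert departure to UTC: 21:50 − 9:30 = 12:20 UTC on Jul 19.
Add 6 hours 6 minutes flight time → 18:26 UTC.
Kestrel Bay is UTC−9:00, so local arrival = 18:26 − 9:00 = 09:26 on Jul 19.
Layover = 19:16 − 09:26 = 9 hours 50 minutes.

9 hours 50 minutes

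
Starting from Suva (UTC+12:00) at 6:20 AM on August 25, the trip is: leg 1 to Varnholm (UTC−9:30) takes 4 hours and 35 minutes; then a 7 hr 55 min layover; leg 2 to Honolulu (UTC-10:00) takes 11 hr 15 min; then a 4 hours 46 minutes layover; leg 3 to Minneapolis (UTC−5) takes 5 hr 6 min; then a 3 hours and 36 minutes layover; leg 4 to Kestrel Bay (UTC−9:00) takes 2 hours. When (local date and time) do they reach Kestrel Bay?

12:33 AM on August 26

Convert departure to UTC: 6:20 AM − 12:00 = 6:20 PM UTC on Aug 24.
Add 4 hours 35 minutes leg 1 → 10:55 PM UTC.
Add 7 hours and 55 minutes layover in Varnholm → 6:50 AM UTC (Aug 25).
Add 11 hours and 15 minutes leg 2 → 6:05 PM UTC.
Add 4 hours 46 minutes layover in Honolulu → 10:51 PM UTC.
Add 5 hours 6 minutes leg 3 → 3:57 AM UTC (Aug 26).
Add 3 hours and 36 minutes layover in Minneapolis → 7:33 AM UTC.
Add 2 hours leg 4 → 9:33 AM UTC.
Kestrel Bay is UTC−9:00, so local arrival = 9:33 AM − 9:00 = 12:33 AM on Aug 26.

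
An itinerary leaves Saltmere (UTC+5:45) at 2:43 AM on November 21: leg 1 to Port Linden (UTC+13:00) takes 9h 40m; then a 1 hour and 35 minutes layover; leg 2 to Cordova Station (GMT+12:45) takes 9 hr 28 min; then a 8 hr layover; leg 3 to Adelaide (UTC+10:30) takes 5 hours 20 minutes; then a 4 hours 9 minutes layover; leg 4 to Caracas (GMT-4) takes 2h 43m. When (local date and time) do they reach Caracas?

9:53 AM on November 22

Convert departure to UTC: 2:43 AM − 5:45 = 8:58 PM UTC on Nov 20.
Add 9 hours and 40 minutes leg 1 → 6:38 AM UTC (Nov 21).
Add 1 hour and 35 minutes layover in Port Linden → 8:13 AM UTC.
Add 9 hours and 28 minutes leg 2 → 5:41 PM UTC.
Add 8 hours layover in Cordova Station → 1:41 AM UTC (Nov 22).
Add 5 hours and 20 minutes leg 3 → 7:01 AM UTC.
Add 4 hours and 9 minutes layover in Adelaide → 11:10 AM UTC.
Add 2 hours and 43 minutes leg 4 → 1:53 PM UTC.
Caracas is UTC−4:00, so local arrival = 1:53 PM − 4:00 = 9:53 AM on Nov 22.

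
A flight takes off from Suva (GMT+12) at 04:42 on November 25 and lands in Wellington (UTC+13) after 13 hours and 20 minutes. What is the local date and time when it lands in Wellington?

Wellington is 1:00 ahead of Suva.
After 13 hours 20 minutes it is 18:02 in Suva.
Shift by the zone difference: 18:02 + 1:00 = 19:02 on Nov 25 in Wellington.

19:02 on Nov 25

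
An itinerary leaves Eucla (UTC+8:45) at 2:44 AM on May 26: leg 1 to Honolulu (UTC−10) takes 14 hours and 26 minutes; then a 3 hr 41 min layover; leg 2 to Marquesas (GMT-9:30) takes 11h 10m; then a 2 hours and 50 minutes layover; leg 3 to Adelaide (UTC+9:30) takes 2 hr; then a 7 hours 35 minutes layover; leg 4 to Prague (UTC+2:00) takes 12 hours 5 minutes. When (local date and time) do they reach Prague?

1:46 AM on May 28

Convert departure to UTC: 2:44 AM − 8:45 = 5:59 PM UTC on May 25.
Add 14 hours 26 minutes leg 1 → 8:25 AM UTC (May 26).
Add 3 hours 41 minutes layover in Honolulu → 12:06 PM UTC.
Add 11 hours and 10 minutes leg 2 → 11:16 PM UTC.
Add 2 hours 50 minutes layover in Marquesas → 2:06 AM UTC (May 27).
Add 2 hours leg 3 → 4:06 AM UTC.
Add 7 hours 35 minutes layover in Adelaide → 11:41 AM UTC.
Add 12 hours 5 minutes leg 4 → 11:46 PM UTC.
Prague is UTC+2:00, so local arrival = 11:46 PM + 2:00 = 1:46 AM on May 28.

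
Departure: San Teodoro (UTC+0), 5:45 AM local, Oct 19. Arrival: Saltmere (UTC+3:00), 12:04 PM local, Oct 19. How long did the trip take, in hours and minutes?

3 hours 19 minutes

Saltmere is 3:00 ahead of San Teodoro.
Clock-face elapsed time (ignoring zones) is 6 hours 19 minutes.
Actual elapsed = 6 hours 19 minutes − 3:00 = 3 hours 19 minutes.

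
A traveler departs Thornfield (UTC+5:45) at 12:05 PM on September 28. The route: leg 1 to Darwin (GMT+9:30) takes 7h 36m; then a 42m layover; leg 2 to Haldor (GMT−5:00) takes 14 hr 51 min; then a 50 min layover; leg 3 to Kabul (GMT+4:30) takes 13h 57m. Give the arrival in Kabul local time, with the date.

12:46 AM on Sep 30

Convert departure to UTC: 12:05 PM − 5:45 = 6:20 AM UTC on Sep 28.
Add 7 hours 36 minutes leg 1 → 1:56 PM UTC.
Add 42 minutes layover in Darwin → 2:38 PM UTC.
Add 14 hours and 51 minutes leg 2 → 5:29 AM UTC (Sep 29).
Add 50 minutes layover in Haldor → 6:19 AM UTC.
Add 13 hours and 57 minutes leg 3 → 8:16 PM UTC.
Kabul is UTC+4:30, so local arrival = 8:16 PM + 4:30 = 12:46 AM on Sep 30.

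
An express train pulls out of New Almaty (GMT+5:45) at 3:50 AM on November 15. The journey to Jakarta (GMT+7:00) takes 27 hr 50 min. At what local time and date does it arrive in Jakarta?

Jakarta is 1:15 ahead of New Almaty.
After 27 hours 50 minutes it is 7:40 AM (Nov 16) in New Almaty.
Shift by the zone difference: 7:40 AM + 1:15 = 8:55 AM on Nov 16 in Jakarta.

8:55 AM on November 16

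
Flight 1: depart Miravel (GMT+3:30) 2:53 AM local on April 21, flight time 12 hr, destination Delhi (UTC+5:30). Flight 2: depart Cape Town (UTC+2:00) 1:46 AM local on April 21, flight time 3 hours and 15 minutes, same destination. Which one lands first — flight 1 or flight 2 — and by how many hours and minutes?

Flight 1 in UTC: 2:53 AM − 3:30 = 11:23 PM on Apr 20.
+12 hours → arrive 11:23 AM UTC on Apr 21.
Flight 2 in UTC: 1:46 AM − 2:00 = 11:46 PM on Apr 20.
+3 hours and 15 minutes → arrive 3:01 AM UTC on Apr 21.
Flight 2 lands earlier by 8 hours 22 minutes.

the second, by 8 hours 22 minutes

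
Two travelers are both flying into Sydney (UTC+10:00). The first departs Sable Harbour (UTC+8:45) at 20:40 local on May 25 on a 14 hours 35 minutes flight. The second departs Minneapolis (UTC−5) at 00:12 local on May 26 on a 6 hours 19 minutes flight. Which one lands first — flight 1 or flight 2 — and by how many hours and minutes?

Flight 1 in UTC: 20:40 − 8:45 = 11:55 on May 25.
+14 hours and 35 minutes → arrive 02:30 UTC on May 26.
Flight 2 in UTC: 00:12 + 5:00 = 05:12 on May 26.
+6 hours and 19 minutes → arrive 11:31 UTC on May 26.
Flight 1 lands earlier by 9 hours 1 minute.

the first, by 9 hours 1 minute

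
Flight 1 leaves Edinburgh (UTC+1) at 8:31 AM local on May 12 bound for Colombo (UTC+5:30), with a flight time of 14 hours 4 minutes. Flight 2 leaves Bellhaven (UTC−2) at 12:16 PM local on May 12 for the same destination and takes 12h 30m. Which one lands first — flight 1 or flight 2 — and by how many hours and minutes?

the first, by 5 hours 11 minutes

Flight 1 in UTC: 8:31 AM − 1:00 = 7:31 AM on May 12.
+14 hours and 4 minutes → arrive 9:35 PM UTC on May 12.
Flight 2 in UTC: 12:16 PM + 2:00 = 2:16 PM on May 12.
+12 hours and 30 minutes → arrive 2:46 AM UTC on May 13.
Flight 1 lands earlier by 5 hours 11 minutes.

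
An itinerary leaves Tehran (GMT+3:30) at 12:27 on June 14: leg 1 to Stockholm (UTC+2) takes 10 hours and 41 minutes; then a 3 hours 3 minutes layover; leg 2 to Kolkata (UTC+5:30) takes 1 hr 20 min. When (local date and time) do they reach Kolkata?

05:31 on June 15

Convert departure to UTC: 12:27 − 3:30 = 08:57 UTC on Jun 14.
Add 10 hours and 41 minutes leg 1 → 19:38 UTC.
Add 3 hours 3 minutes layover in Stockholm → 22:41 UTC.
Add 1 hour and 20 minutes leg 2 → 00:01 UTC (Jun 15).
Kolkata is UTC+5:30, so local arrival = 00:01 + 5:30 = 05:31 on Jun 15.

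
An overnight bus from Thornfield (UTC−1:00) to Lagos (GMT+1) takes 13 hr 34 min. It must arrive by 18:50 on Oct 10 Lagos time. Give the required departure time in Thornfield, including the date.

03:16 on Oct 10

Target arrival in UTC: 18:50 − 1:00 = 17:50 on Oct 10.
Subtract 13 hours 34 minutes → departure 04:16 UTC on Oct 10.
Thornfield is UTC−1:00: 04:16 − 1:00 = 03:16 on Oct 10.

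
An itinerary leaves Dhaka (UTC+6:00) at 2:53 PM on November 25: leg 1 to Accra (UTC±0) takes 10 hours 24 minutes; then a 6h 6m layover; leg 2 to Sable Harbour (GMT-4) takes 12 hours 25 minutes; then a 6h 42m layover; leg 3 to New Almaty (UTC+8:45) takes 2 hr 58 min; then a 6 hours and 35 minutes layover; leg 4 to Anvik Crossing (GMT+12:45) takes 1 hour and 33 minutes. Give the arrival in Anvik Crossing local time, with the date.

Convert departure to UTC: 2:53 PM − 6:00 = 8:53 AM UTC on Nov 25.
Add 10 hours 24 minutes leg 1 → 7:17 PM UTC.
Add 6 hours and 6 minutes layover in Accra → 1:23 AM UTC (Nov 26).
Add 12 hours and 25 minutes leg 2 → 1:48 PM UTC.
Add 6 hours and 42 minutes layover in Sable Harbour → 8:30 PM UTC.
Add 2 hours 58 minutes leg 3 → 11:28 PM UTC.
Add 6 hours 35 minutes layover in New Almaty → 6:03 AM UTC (Nov 27).
Add 1 hour and 33 minutes leg 4 → 7:36 AM UTC.
Anvik Crossing is UTC+12:45, so local arrival = 7:36 AM + 12:45 = 8:21 PM on Nov 27.

8:21 PM on November 27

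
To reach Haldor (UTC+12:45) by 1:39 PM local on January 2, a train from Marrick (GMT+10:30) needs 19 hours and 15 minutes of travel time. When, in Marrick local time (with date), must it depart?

4:09 PM on Jan 1

Target arrival in UTC: 1:39 PM − 12:45 = 12:54 AM on Jan 2.
Subtract 19 hours 15 minutes → departure 5:39 AM UTC on Jan 1.
Marrick is UTC+10:30: 5:39 AM + 10:30 = 4:09 PM on Jan 1.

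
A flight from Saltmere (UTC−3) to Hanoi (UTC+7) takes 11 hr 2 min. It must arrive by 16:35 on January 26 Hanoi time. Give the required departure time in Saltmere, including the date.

19:33 on January 25

Target arrival in UTC: 16:35 − 7:00 = 09:35 on Jan 26.
Subtract 11 hours 2 minutes → departure 22:33 UTC on Jan 25.
Saltmere is UTC−3:00: 22:33 − 3:00 = 19:33 on Jan 25.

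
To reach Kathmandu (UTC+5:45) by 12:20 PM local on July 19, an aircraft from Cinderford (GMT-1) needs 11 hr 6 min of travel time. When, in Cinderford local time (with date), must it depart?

Target arrival in UTC: 12:20 PM − 5:45 = 6:35 AM on Jul 19.
Subtract 11 hours 6 minutes → departure 7:29 PM UTC on Jul 18.
Cinderford is UTC−1:00: 7:29 PM − 1:00 = 6:29 PM on Jul 18.

6:29 PM on July 18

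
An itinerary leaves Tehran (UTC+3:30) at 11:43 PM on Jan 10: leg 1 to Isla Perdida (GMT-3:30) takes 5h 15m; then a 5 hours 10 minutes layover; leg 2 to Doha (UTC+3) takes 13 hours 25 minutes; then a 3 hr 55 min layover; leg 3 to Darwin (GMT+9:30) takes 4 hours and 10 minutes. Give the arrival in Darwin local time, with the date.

1:38 PM on Jan 12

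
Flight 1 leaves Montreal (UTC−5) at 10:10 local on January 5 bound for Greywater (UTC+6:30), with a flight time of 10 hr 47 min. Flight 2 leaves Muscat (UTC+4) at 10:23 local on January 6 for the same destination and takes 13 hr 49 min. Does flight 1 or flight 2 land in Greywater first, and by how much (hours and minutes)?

Flight 1 in UTC: 10:10 + 5:00 = 15:10 on Jan 5.
+10 hours 47 minutes → arrive 01:57 UTC on Jan 6.
Flight 2 in UTC: 10:23 − 4:00 = 06:23 on Jan 6.
+13 hours 49 minutes → arrive 20:12 UTC on Jan 6.
Flight 1 lands earlier by 18 hours 15 minutes.

the first, by 18 hours 15 minutes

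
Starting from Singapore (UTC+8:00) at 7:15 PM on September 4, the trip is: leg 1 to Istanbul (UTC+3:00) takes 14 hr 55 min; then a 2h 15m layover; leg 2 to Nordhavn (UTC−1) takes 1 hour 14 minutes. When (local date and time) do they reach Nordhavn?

4:39 AM on Sep 5

Convert departure to UTC: 7:15 PM − 8:00 = 11:15 AM UTC on Sep 4.
Add 14 hours 55 minutes leg 1 → 2:10 AM UTC (Sep 5).
Add 2 hours 15 minutes layover in Istanbul → 4:25 AM UTC.
Add 1 hour and 14 minutes leg 2 → 5:39 AM UTC.
Nordhavn is UTC−1:00, so local arrival = 5:39 AM − 1:00 = 4:39 AM on Sep 5.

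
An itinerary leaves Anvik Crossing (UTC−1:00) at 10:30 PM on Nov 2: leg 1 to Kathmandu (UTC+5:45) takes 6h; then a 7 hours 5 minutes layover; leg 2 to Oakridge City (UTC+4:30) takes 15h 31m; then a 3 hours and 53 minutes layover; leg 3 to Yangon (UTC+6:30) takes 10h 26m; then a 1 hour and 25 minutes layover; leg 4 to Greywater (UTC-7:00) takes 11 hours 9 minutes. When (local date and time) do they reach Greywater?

Convert departure to UTC: 10:30 PM + 1:00 = 11:30 PM UTC on Nov 2.
Add 6 hours leg 1 → 5:30 AM UTC (Nov 3).
Add 7 hours 5 minutes layover in Kathmandu → 12:35 PM UTC.
Add 15 hours and 31 minutes leg 2 → 4:06 AM UTC (Nov 4).
Add 3 hours and 53 minutes layover in Oakridge City → 7:59 AM UTC.
Add 10 hours and 26 minutes leg 3 → 6:25 PM UTC.
Add 1 hour 25 minutes layover in Yangon → 7:50 PM UTC.
Add 11 hours and 9 minutes leg 4 → 6:59 AM UTC (Nov 5).
Greywater is UTC−7:00, so local arrival = 6:59 AM − 7:00 = 11:59 PM on Nov 4.

11:59 PM on November 4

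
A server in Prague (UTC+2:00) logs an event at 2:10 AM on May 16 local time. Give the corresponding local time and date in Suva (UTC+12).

12:10 PM on May 16

In UTC: 2:10 AM − 2:00 = 12:10 AM on May 16.
Suva is UTC+12:00: 12:10 AM + 12:00 = 12:10 PM on May 16.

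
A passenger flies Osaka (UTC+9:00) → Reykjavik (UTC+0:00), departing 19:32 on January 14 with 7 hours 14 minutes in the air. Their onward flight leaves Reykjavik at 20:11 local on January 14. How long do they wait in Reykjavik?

Convert departure to UTC: 19:32 − 9:00 = 10:32 UTC on Jan 14.
Add 7 hours 14 minutes flight time → 17:46 UTC.
Reykjavik is UTC+0, so local arrival is the same: 17:46 on Jan 14.
Layover = 20:11 − 17:46 = 2 hours 25 minutes.

2 hours 25 minutes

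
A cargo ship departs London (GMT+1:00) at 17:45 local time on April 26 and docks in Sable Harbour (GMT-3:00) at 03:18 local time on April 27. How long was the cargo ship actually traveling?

13 hours 33 minutes

Departure in UTC: 17:45 − 1:00 = 16:45 on Apr 26.
Arrival in UTC: 03:18 + 3:00 = 06:18 on Apr 27.
Elapsed = 06:18 − 16:45 (+1 day) = 13 hours 33 minutes.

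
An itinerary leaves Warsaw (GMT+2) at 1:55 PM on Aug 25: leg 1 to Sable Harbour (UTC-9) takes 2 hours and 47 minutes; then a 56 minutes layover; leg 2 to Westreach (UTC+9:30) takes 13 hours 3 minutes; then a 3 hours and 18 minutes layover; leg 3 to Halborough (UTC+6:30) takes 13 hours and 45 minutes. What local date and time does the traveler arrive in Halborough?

Convert departure to UTC: 1:55 PM − 2:00 = 11:55 AM UTC on Aug 25.
Add 2 hours and 47 minutes leg 1 → 2:42 PM UTC.
Add 56 minutes layover in Sable Harbour → 3:38 PM UTC.
Add 13 hours and 3 minutes leg 2 → 4:41 AM UTC (Aug 26).
Add 3 hours 18 minutes layover in Westreach → 7:59 AM UTC.
Add 13 hours and 45 minutes leg 3 → 9:44 PM UTC.
Halborough is UTC+6:30, so local arrival = 9:44 PM + 6:30 = 4:14 AM on Aug 27.

4:14 AM on Aug 27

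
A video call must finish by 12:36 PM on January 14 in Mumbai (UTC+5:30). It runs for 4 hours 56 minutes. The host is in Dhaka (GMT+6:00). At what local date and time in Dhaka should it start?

Target end time in UTC: 12:36 PM − 5:30 = 7:06 AM on Jan 14.
Subtract 4 hours and 56 minutes → start 2:10 AM UTC on Jan 14.
Dhaka is UTC+6:00: 2:10 AM + 6:00 = 8:10 AM on Jan 14.

8:10 AM on January 14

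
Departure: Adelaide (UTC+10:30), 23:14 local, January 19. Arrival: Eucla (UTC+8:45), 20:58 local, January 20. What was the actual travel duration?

Departure in UTC: 23:14 − 10:30 = 12:44 on Jan 19.
Arrival in UTC: 20:58 − 8:45 = 12:13 on Jan 20.
Elapsed = 12:13 − 12:44 (+1 day) = 23 hours 29 minutes.

23 hours 29 minutes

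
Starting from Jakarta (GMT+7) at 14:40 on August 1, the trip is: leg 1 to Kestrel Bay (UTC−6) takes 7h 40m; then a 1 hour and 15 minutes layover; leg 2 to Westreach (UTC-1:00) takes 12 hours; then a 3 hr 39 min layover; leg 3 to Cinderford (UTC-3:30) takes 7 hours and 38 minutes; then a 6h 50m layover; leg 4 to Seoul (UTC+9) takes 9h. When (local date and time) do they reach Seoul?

Convert departure to UTC: 14:40 − 7:00 = 07:40 UTC on Aug 1.
Add 7 hours and 40 minutes leg 1 → 15:20 UTC.
Add 1 hour 15 minutes layover in Kestrel Bay → 16:35 UTC.
Add 12 hours leg 2 → 04:35 UTC (Aug 2).
Add 3 hours and 39 minutes layover in Westreach → 08:14 UTC.
Add 7 hours and 38 minutes leg 3 → 15:52 UTC.
Add 6 hours 50 minutes layover in Cinderford → 22:42 UTC.
Add 9 hours leg 4 → 07:42 UTC (Aug 3).
Seoul is UTC+9:00, so local arrival = 07:42 + 9:00 = 16:42 on Aug 3.

16:42 on August 3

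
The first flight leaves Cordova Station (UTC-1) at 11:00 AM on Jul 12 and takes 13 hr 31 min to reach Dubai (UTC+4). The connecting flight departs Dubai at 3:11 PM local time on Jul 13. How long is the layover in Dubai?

9 hours 40 minutes

Convert departure to UTC: 11:00 AM + 1:00 = 12:00 PM UTC on Jul 12.
Add 13 hours and 31 minutes flight time → 1:31 AM UTC (Jul 13).
Dubai is UTC+4:00, so local arrival = 1:31 AM + 4:00 = 5:31 AM on Jul 13.
Layover = 3:11 PM − 5:31 AM = 9 hours 40 minutes.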